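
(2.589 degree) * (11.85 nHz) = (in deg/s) 3.068e-08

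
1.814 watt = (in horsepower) 0.002433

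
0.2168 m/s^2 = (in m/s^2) 0.2168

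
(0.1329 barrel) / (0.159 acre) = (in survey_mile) 2.04e-08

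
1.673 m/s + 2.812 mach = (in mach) 2.817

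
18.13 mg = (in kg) 1.813e-05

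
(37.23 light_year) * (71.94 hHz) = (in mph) 5.668e+21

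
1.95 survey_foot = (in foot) 1.95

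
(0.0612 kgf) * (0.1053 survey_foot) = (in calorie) 0.004604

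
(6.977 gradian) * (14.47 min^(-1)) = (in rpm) 0.2524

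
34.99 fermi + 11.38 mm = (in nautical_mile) 6.145e-06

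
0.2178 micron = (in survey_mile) 1.353e-10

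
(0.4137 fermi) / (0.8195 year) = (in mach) 4.701e-26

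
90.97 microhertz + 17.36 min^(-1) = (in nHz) 2.894e+08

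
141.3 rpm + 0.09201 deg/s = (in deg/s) 847.9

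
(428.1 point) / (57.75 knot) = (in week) 8.405e-09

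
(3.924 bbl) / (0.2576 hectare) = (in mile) 1.505e-07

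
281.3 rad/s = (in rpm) 2686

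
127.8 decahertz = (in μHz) 1.278e+09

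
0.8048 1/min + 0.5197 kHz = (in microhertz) 5.197e+08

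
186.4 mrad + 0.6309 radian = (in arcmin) 2810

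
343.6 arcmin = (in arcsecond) 2.062e+04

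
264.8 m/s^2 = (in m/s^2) 264.8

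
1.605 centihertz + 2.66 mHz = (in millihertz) 18.71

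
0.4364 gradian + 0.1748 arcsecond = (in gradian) 0.4365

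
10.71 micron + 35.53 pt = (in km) 1.254e-05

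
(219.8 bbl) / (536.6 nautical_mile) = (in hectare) 3.516e-09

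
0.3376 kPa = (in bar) 0.003376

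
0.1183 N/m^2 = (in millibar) 0.001183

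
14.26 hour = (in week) 0.08488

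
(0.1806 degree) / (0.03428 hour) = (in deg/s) 0.001463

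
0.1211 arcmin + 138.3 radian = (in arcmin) 4.754e+05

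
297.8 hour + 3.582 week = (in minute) 5.397e+04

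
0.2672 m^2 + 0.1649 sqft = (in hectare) 2.825e-05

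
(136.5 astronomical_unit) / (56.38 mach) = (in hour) 2.955e+05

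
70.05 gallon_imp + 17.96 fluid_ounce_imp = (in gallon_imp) 70.16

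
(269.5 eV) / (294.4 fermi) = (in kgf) 1.496e-05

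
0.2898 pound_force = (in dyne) 1.289e+05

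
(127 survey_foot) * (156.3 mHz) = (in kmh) 21.78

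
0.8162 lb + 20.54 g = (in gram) 390.8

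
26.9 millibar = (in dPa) 2.69e+04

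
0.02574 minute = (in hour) 0.000429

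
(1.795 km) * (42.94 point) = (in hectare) 0.002719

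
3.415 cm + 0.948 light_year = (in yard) 9.808e+15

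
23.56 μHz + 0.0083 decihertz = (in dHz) 0.008536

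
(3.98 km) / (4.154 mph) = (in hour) 0.5953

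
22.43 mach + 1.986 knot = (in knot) 1.485e+04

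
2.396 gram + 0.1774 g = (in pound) 0.005673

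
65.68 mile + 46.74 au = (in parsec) 0.0002266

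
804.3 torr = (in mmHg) 804.3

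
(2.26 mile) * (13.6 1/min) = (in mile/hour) 1844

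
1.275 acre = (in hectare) 0.516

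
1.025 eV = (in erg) 1.642e-12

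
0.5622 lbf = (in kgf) 0.255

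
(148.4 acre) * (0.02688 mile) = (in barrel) 1.634e+08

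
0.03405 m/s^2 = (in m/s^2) 0.03405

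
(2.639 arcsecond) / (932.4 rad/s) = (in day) 1.588e-13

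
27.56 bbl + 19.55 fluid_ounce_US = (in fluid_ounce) 1.482e+05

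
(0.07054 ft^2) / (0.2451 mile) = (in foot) 5.451e-05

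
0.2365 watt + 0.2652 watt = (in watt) 0.5017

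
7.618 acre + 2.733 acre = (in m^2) 4.189e+04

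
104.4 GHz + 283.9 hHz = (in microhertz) 1.044e+17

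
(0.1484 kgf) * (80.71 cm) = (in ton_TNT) 2.807e-10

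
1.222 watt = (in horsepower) 0.001639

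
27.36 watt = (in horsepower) 0.03669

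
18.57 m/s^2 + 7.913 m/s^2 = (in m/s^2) 26.48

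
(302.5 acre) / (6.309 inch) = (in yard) 8.354e+06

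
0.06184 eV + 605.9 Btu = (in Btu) 605.9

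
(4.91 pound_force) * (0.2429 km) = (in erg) 5.305e+10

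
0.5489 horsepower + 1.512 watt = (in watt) 410.8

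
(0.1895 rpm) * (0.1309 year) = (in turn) 1.304e+04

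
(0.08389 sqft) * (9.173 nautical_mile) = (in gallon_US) 3.498e+04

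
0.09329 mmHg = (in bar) 0.0001244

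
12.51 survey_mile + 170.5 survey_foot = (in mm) 2.018e+07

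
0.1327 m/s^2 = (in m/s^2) 0.1327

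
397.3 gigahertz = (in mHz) 3.973e+14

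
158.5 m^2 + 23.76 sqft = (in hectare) 0.01607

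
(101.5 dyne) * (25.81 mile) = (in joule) 42.16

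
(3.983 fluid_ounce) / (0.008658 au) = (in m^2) 9.094e-14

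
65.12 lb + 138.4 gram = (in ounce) 1047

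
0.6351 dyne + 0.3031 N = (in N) 0.3031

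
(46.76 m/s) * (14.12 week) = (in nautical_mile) 2.156e+05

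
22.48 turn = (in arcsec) 2.913e+07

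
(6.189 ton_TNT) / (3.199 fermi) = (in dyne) 8.095e+29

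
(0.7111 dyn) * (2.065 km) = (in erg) 1.468e+05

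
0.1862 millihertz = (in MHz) 1.862e-10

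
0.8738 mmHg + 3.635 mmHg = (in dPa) 6011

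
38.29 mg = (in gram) 0.03829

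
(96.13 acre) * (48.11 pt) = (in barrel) 4.153e+04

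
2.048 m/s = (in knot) 3.981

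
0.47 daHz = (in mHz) 4700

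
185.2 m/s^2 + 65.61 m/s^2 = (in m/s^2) 250.8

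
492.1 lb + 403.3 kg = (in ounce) 2.21e+04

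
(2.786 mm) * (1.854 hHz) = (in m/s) 0.5165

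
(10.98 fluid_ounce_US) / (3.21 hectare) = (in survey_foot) 3.319e-08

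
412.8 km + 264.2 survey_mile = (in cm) 8.38e+07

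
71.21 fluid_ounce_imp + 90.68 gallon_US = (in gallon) 91.21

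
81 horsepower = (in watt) 6.04e+04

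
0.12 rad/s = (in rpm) 1.146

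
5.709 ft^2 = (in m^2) 0.5304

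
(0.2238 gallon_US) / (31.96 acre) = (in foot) 2.149e-08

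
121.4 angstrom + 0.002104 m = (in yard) 0.002301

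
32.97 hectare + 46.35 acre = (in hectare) 51.73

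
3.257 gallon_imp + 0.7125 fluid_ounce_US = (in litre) 14.83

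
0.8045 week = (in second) 4.866e+05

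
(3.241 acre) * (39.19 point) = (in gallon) 4.79e+04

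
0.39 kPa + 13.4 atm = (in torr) 1.019e+04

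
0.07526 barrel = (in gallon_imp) 2.632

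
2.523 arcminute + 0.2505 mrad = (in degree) 0.0564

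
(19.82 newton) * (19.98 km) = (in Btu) 375.3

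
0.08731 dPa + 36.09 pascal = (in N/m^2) 36.1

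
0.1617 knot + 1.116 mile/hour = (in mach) 0.001709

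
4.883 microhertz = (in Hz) 4.883e-06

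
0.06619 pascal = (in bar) 6.619e-07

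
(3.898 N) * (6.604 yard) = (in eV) 1.469e+20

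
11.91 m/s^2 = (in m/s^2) 11.91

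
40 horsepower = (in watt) 2.983e+04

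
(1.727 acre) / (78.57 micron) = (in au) 0.0005946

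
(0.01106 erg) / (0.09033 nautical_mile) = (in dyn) 6.611e-07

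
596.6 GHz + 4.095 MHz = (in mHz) 5.966e+14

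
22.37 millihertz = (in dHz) 0.2237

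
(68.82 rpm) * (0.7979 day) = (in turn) 7.907e+04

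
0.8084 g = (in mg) 808.4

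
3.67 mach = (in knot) 2429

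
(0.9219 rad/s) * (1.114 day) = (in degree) 5.084e+06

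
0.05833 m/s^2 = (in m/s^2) 0.05833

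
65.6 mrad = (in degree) 3.759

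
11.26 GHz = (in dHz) 1.126e+11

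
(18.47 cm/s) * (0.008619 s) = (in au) 1.064e-14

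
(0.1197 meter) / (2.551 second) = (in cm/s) 4.692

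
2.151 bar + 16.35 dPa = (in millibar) 2151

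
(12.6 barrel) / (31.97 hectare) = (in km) 6.266e-09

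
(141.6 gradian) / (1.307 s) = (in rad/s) 1.702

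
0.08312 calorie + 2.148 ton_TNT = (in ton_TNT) 2.148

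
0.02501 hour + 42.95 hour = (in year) 0.004906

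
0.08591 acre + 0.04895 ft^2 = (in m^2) 347.7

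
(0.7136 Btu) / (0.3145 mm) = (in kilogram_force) 2.441e+05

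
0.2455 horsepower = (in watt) 183.1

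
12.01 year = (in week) 626.2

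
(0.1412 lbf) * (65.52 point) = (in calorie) 0.00347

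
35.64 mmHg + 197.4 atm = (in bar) 200.1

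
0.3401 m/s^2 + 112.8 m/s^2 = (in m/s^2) 113.1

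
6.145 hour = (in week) 0.03658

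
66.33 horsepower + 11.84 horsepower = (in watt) 5.829e+04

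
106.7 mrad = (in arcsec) 2.201e+04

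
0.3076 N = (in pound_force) 0.06915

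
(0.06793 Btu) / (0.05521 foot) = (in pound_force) 957.5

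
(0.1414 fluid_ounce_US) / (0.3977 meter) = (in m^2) 1.051e-05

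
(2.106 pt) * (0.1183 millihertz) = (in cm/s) 8.789e-06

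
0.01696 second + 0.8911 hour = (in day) 0.03713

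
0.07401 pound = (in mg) 3.357e+04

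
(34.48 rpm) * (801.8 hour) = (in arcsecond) 2.15e+12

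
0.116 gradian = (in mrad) 1.822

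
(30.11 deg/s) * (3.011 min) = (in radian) 94.94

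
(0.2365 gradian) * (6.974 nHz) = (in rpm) 2.474e-10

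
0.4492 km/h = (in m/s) 0.1248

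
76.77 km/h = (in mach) 0.06263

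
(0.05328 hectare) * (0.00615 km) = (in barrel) 2.061e+04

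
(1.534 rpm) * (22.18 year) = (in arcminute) 3.863e+11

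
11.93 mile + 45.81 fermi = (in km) 19.2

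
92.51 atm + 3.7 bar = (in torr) 7.308e+04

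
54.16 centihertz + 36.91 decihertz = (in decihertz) 42.33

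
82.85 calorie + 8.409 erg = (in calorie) 82.85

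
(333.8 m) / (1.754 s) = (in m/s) 190.3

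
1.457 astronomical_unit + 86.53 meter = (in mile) 1.354e+08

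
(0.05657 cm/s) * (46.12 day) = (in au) 1.507e-08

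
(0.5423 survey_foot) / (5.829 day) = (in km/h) 1.182e-06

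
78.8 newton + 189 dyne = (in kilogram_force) 8.036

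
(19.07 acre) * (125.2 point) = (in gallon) 9.005e+05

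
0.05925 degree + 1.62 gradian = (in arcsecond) 5462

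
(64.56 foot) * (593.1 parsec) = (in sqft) 3.876e+21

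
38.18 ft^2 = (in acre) 0.0008765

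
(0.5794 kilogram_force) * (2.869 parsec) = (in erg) 5.03e+24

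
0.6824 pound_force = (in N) 3.035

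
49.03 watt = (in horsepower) 0.06575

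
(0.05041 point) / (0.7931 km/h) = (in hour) 2.242e-08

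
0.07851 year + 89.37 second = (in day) 28.66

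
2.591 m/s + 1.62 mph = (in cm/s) 331.5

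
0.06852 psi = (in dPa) 4724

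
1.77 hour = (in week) 0.01054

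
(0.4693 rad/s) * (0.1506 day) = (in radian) 6106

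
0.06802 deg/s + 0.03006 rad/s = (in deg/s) 1.79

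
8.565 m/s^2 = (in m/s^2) 8.565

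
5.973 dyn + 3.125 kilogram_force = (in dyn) 3.065e+06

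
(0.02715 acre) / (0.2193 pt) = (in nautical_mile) 766.8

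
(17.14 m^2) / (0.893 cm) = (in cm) 1.919e+05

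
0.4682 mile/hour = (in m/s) 0.2093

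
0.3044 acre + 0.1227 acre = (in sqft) 1.86e+04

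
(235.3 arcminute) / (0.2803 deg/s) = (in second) 13.99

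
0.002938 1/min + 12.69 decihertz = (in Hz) 1.269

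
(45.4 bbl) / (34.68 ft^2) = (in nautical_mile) 0.00121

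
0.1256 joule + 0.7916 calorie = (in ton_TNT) 8.216e-10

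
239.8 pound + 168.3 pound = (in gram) 1.851e+05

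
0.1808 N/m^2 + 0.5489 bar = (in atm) 0.5417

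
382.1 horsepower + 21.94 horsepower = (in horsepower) 404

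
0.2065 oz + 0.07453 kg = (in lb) 0.1772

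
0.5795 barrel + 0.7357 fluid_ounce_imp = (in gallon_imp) 20.27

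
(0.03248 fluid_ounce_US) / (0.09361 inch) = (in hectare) 4.04e-08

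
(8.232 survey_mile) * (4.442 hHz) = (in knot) 1.144e+07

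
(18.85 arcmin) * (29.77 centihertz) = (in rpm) 0.01559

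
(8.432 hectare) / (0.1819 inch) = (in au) 0.000122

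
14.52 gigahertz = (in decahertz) 1.452e+09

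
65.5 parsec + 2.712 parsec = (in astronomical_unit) 1.407e+07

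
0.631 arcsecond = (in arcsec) 0.631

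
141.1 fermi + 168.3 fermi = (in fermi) 309.4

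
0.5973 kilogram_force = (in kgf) 0.5973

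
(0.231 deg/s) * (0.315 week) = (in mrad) 7.681e+05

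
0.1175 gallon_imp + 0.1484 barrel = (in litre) 24.13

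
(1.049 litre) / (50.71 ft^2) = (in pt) 0.6312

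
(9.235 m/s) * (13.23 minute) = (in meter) 7331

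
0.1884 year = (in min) 9.902e+04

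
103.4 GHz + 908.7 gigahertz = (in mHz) 1.012e+15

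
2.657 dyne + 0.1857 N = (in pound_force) 0.04175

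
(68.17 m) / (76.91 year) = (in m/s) 2.811e-08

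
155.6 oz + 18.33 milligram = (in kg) 4.411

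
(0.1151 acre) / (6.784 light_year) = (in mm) 7.257e-12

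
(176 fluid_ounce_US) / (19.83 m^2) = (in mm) 0.2625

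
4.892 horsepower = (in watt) 3648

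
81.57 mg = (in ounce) 0.002877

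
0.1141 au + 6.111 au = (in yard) 1.018e+12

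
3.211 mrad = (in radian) 0.003211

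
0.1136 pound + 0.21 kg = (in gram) 261.5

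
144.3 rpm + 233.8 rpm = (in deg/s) 2269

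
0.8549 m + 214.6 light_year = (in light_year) 214.6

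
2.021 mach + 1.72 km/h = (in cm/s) 6.886e+04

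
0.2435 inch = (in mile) 3.843e-06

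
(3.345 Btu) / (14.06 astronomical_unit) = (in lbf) 3.772e-10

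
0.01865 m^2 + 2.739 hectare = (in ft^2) 2.948e+05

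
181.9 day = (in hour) 4366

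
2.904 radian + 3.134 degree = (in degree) 169.5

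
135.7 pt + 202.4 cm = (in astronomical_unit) 1.385e-11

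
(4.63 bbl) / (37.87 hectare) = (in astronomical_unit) 1.299e-17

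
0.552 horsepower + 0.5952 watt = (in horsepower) 0.5528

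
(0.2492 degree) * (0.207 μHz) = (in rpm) 8.597e-09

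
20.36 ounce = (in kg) 0.5772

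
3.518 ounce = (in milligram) 9.973e+04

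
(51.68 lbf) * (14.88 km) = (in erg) 3.421e+13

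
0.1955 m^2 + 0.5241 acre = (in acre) 0.5241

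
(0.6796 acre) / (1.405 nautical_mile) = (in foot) 3.468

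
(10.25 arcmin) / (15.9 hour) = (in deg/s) 2.985e-06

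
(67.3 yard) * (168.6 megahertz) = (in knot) 2.017e+10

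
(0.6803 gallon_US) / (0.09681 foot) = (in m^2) 0.08727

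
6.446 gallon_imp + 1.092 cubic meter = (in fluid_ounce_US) 3.792e+04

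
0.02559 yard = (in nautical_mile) 1.263e-05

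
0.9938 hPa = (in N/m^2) 99.38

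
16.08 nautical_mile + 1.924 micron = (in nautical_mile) 16.08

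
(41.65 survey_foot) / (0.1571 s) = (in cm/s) 8081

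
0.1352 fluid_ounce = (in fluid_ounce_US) 0.1352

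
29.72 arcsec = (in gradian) 0.009173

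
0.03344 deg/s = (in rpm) 0.005573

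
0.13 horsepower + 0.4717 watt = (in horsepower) 0.1306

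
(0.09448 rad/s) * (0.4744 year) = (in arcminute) 4.859e+09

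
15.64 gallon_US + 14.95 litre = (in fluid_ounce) 2507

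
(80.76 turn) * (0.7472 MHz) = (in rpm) 3.621e+09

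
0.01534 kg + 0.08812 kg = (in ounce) 3.649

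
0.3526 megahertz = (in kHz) 352.6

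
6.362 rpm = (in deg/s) 38.17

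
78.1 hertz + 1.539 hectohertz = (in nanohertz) 2.32e+11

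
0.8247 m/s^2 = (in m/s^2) 0.8247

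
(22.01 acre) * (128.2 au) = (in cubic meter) 1.708e+18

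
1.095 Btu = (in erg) 1.155e+10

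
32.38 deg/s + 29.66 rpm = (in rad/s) 3.671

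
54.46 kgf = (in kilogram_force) 54.46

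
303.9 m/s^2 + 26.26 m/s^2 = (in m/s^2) 330.2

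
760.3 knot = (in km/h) 1408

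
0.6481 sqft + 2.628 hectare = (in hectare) 2.628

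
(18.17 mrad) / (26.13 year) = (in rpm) 2.106e-10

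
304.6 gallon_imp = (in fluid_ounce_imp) 4.874e+04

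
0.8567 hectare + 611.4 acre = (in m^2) 2.483e+06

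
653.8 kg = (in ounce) 2.306e+04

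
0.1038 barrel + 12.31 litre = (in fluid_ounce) 974.3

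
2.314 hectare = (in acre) 5.718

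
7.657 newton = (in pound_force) 1.721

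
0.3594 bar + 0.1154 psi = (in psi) 5.328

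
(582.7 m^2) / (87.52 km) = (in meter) 0.006658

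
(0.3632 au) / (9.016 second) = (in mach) 1.77e+07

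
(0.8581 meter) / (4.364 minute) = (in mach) 9.625e-06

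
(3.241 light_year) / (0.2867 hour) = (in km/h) 1.069e+14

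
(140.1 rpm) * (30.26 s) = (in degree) 2.544e+04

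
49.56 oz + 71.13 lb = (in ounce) 1188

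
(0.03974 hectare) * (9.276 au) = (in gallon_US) 1.457e+17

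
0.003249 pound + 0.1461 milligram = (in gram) 1.474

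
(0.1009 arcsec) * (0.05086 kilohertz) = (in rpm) 0.0002376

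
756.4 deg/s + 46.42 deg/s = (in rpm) 133.8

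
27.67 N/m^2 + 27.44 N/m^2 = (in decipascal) 551.1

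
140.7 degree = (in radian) 2.456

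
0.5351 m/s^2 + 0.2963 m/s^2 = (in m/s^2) 0.8314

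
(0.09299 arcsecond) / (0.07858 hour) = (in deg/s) 9.131e-08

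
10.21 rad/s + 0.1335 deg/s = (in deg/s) 585.1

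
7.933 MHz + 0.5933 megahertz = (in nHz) 8.526e+15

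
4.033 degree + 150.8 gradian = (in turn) 0.3882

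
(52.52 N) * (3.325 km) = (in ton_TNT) 4.174e-05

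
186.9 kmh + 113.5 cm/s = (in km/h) 191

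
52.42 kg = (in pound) 115.6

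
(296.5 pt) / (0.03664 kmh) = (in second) 10.28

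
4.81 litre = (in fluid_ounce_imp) 169.3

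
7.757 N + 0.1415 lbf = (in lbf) 1.885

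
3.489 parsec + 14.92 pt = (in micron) 1.077e+23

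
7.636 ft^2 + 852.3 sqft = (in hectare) 0.007989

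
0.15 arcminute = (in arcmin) 0.15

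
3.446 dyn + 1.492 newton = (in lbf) 0.3354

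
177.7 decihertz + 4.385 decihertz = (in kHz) 0.01821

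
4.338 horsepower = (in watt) 3235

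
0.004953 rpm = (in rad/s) 0.0005187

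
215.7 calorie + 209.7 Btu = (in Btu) 210.6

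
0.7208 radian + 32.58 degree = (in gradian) 82.09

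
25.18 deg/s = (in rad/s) 0.4395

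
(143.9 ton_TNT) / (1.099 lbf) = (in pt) 3.491e+14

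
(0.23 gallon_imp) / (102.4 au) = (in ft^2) 7.347e-16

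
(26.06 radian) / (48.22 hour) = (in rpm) 0.001434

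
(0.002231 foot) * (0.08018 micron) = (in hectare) 5.452e-15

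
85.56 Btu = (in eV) 5.634e+23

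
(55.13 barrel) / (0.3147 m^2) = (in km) 0.02785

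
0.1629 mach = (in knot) 107.8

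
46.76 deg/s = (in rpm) 7.793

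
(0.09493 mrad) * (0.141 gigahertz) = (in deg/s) 7.669e+05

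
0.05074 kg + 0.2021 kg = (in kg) 0.2528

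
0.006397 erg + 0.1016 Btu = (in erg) 1.072e+09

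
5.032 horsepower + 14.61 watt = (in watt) 3767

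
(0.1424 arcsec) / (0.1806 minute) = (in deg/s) 3.65e-06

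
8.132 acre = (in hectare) 3.291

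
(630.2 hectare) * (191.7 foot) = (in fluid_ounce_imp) 1.296e+13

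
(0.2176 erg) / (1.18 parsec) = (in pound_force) 1.344e-25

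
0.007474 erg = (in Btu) 7.084e-13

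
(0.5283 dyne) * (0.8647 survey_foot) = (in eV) 8.691e+12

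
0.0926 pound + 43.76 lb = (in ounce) 701.6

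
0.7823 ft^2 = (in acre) 1.796e-05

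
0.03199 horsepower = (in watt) 23.85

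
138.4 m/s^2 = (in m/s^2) 138.4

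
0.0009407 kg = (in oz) 0.03318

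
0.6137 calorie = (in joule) 2.568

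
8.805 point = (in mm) 3.106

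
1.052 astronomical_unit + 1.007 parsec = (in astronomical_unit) 2.077e+05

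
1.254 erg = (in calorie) 2.997e-08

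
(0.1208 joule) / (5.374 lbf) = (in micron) 5053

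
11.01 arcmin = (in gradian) 0.2039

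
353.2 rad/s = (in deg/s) 2.024e+04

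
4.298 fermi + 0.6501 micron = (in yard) 7.11e-07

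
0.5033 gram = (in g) 0.5033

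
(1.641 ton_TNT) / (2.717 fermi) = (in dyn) 2.527e+29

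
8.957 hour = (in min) 537.4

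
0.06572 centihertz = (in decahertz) 6.572e-05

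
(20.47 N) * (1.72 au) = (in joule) 5.267e+12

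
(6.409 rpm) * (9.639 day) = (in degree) 3.202e+07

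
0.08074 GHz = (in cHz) 8.074e+09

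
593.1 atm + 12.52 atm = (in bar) 613.6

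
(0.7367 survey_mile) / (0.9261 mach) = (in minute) 0.06266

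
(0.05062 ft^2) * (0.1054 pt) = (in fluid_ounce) 0.005913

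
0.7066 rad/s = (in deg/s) 40.49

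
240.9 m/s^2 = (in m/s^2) 240.9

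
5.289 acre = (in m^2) 2.14e+04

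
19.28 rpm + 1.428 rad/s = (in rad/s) 3.447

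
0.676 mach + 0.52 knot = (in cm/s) 2.304e+04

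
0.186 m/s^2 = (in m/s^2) 0.186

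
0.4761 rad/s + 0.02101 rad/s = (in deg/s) 28.48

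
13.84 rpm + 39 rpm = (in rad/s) 5.533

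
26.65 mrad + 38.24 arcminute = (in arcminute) 129.9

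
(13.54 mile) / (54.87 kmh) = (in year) 4.533e-05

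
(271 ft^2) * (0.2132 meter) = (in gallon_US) 1418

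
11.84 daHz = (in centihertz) 1.184e+04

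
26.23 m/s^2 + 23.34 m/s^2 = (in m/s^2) 49.57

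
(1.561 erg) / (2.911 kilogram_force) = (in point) 1.55e-05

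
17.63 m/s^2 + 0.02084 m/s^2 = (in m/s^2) 17.65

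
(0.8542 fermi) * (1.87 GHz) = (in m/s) 1.597e-06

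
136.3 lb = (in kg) 61.82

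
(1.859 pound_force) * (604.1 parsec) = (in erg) 1.541e+27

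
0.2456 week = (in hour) 41.26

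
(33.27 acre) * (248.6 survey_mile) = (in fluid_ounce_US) 1.821e+15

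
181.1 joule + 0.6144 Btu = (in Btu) 0.786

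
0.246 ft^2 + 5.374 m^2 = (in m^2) 5.397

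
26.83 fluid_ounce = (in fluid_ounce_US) 26.83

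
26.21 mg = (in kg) 2.621e-05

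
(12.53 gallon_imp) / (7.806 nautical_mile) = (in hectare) 3.94e-10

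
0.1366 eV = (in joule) 2.189e-20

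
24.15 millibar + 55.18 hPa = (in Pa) 7933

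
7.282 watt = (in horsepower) 0.009765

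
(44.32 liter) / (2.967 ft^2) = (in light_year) 1.7e-17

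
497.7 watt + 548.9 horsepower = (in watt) 4.098e+05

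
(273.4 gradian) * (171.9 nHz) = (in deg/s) 4.23e-05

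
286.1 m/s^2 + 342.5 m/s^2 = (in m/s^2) 628.6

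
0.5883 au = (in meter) 8.801e+10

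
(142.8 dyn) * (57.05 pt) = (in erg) 287.4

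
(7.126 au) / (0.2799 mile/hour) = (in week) 1.409e+07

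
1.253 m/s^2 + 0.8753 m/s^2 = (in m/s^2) 2.128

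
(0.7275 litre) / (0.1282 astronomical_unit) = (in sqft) 4.083e-13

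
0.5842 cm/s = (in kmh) 0.02103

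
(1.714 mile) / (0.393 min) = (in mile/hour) 261.7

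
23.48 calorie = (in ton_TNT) 2.348e-08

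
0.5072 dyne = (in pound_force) 1.14e-06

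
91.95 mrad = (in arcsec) 1.897e+04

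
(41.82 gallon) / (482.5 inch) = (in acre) 3.192e-06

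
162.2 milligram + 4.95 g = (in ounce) 0.1803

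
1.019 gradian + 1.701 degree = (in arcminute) 157.1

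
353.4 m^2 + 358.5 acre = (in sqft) 1.562e+07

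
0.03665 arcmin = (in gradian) 0.0006787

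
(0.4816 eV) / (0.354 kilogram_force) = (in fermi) 2.223e-05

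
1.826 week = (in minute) 1.841e+04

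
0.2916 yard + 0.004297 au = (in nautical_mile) 3.471e+05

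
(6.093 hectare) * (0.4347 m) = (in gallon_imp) 5.826e+06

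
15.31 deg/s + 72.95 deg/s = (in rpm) 14.71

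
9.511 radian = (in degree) 544.9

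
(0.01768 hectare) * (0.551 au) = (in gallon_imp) 3.206e+15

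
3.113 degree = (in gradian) 3.459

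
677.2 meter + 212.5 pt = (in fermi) 6.773e+17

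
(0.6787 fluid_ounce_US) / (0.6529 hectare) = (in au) 2.055e-20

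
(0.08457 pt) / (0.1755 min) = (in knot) 5.507e-06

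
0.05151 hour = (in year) 5.88e-06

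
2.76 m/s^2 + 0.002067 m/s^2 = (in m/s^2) 2.762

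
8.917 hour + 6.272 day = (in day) 6.644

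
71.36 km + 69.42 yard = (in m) 7.142e+04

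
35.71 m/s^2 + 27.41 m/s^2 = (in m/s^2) 63.12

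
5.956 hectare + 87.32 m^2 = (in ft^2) 6.42e+05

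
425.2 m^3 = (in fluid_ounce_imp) 1.496e+07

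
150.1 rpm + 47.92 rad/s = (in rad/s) 63.64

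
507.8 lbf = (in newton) 2259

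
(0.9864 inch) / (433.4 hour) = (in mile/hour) 3.592e-08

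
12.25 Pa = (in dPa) 122.5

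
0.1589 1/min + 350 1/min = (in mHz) 5836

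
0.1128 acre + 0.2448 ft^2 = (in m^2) 456.5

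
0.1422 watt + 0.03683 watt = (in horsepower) 0.0002401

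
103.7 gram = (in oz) 3.658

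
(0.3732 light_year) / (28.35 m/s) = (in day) 1.441e+09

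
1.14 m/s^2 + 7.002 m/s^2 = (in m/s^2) 8.142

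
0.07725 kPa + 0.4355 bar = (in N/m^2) 4.363e+04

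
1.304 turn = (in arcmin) 2.817e+04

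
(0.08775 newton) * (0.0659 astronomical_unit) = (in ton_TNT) 0.2068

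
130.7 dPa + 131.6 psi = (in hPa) 9074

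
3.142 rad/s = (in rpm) 30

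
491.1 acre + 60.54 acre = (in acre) 551.6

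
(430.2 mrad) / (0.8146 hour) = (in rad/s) 0.0001467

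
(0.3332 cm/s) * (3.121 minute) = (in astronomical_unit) 4.171e-12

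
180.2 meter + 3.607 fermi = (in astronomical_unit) 1.205e-09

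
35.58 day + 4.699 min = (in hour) 854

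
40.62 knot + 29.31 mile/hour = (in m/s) 34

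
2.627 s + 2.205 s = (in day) 5.593e-05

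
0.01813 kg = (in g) 18.13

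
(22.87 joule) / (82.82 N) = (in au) 1.846e-12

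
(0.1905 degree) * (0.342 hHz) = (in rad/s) 0.1137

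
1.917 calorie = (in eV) 5.006e+19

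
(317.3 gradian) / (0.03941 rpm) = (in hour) 0.3355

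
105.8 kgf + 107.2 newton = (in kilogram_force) 116.7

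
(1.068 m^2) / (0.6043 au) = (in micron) 1.181e-05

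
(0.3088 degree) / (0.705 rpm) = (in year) 2.315e-09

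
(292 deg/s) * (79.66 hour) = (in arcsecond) 3.015e+11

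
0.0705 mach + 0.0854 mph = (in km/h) 86.56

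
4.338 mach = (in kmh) 5318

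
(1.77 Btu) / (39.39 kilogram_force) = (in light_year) 5.11e-16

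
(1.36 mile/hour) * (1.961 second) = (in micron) 1.192e+06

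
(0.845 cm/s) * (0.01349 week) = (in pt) 1.954e+05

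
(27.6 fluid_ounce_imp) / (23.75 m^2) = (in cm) 0.003302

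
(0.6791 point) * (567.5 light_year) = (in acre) 3.178e+11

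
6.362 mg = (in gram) 0.006362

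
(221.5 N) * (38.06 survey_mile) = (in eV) 8.468e+25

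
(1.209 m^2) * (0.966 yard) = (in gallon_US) 282.1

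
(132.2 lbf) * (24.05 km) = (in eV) 8.827e+25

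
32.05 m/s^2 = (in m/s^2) 32.05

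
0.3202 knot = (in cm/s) 16.47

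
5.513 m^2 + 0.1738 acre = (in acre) 0.1752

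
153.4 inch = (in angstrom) 3.896e+10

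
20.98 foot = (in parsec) 2.072e-16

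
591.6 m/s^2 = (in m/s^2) 591.6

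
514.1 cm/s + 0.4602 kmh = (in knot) 10.24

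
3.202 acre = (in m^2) 1.296e+04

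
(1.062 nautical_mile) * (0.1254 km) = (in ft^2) 2.655e+06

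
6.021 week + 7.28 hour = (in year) 0.1163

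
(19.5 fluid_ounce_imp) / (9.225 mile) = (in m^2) 3.732e-08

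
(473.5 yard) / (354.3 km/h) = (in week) 7.274e-06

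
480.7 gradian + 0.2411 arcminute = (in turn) 1.202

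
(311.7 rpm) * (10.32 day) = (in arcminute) 1.001e+11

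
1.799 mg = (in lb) 3.966e-06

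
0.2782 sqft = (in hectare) 2.585e-06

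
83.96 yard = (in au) 5.132e-10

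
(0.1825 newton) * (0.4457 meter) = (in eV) 5.077e+17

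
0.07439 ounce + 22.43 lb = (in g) 1.018e+04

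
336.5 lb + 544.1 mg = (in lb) 336.5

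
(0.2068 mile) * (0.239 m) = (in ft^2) 856.2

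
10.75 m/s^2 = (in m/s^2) 10.75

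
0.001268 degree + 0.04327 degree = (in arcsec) 160.3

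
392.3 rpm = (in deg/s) 2354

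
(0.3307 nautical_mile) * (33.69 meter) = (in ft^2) 2.221e+05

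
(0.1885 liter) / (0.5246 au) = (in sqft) 2.585e-14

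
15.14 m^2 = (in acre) 0.003741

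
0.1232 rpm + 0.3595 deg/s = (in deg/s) 1.099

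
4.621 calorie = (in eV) 1.207e+20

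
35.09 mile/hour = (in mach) 0.04607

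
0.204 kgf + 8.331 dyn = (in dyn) 2.001e+05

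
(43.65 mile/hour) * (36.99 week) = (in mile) 2.713e+05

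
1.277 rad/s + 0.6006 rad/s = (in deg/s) 107.6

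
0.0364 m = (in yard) 0.03981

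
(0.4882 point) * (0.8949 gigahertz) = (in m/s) 1.541e+05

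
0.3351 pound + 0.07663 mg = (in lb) 0.3351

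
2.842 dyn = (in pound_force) 6.389e-06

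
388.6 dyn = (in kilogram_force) 0.0003963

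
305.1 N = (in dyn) 3.051e+07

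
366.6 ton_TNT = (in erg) 1.534e+19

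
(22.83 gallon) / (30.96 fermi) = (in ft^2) 3.005e+13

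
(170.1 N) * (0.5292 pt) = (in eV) 1.982e+17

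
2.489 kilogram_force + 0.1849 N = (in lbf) 5.529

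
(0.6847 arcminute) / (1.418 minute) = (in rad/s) 2.341e-06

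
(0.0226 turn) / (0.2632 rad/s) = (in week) 8.921e-07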